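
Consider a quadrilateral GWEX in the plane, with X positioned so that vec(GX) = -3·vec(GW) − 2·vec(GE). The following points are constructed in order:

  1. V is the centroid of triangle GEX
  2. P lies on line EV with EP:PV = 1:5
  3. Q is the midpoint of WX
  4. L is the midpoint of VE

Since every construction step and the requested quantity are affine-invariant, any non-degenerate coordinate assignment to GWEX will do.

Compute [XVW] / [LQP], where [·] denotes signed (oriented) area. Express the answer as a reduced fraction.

[XVW]:[LQP] = -12

Choose coordinates G = (0, 0), W = (1, 0), E = (0, 1), X = (-3, -2).
1. V is the centroid of triangle GEX ⇒ V = (-1, -1/3)
2. P lies on line EV with EP:PV = 1:5 ⇒ P = (-1/6, 7/9)
3. Q is the midpoint of WX ⇒ Q = (-1, -1)
4. L is the midpoint of VE ⇒ L = (-1/2, 1/3)
2·[XVW] = -8/3, 2·[LQP] = 2/9
[XVW]:[LQP] = -8/3:2/9 = -12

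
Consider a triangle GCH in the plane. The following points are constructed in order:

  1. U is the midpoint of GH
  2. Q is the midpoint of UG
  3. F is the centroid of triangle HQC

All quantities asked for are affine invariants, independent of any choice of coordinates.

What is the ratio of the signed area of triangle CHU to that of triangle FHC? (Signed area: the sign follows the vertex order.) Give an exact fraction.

[CHU]:[FHC] = -2

Assign G = (0, 0), C = (1, 0), H = (0, 1) — the answer is frame-independent, so this choice is without loss of generality.
1. U is the midpoint of GH ⇒ U = (0, 1/2)
2. Q is the midpoint of UG ⇒ Q = (0, 1/4)
3. F is the centroid of triangle HQC ⇒ F = (1/3, 5/12)
2·[CHU] = 1/2, 2·[FHC] = -1/4
[CHU]:[FHC] = 1/2:-1/4 = -2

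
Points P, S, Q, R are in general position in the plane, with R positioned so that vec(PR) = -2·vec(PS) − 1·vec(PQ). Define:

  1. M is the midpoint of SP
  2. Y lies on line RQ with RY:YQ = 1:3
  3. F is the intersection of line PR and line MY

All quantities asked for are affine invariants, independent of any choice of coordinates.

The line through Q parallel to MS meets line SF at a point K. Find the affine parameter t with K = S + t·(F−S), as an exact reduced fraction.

t = -4

Choose coordinates P = (0, 0), S = (1, 0), Q = (0, 1), R = (-2, -1).
1. M is the midpoint of SP ⇒ M = (1/2, 0)
2. Y lies on line RQ with RY:YQ = 1:3 ⇒ Y = (-3/2, -1/2)
3. F is the intersection of line PR and line MY ⇒ F = (-1/2, -1/4)
through Q parallel to MS: direction (1/2, 0); meets SF at K = (7, 1)
K = S + t·(F−S) with t = -4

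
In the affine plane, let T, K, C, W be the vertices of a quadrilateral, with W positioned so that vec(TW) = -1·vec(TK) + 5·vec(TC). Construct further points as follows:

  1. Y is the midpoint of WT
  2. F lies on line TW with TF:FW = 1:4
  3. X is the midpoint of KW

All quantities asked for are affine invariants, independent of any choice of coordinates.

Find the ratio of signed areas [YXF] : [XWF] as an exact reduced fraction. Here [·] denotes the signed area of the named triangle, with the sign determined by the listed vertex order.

Choose coordinates T = (0, 0), K = (1, 0), C = (0, 1), W = (-1, 5).
1. Y is the midpoint of WT ⇒ Y = (-1/2, 5/2)
2. F lies on line TW with TF:FW = 1:4 ⇒ F = (-1/5, 1)
3. X is the midpoint of KW ⇒ X = (0, 5/2)
2·[YXF] = -3/4, 2·[XWF] = 2
[YXF]:[XWF] = -3/4:2 = -3/8

[YXF]:[XWF] = -3/8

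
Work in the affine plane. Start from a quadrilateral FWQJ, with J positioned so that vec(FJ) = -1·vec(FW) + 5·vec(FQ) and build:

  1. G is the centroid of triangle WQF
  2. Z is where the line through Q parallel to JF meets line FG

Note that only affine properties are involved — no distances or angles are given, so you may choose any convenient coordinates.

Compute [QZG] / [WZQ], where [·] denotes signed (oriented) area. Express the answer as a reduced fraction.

[QZG]:[WZQ] = -1/4

Set F = (0, 0), W = (1, 0), Q = (0, 1), J = (-1, 5); any affine frame gives the same invariant.
1. G is the centroid of triangle WQF ⇒ G = (1/3, 1/3)
2. Z is where the line through Q parallel to JF meets line FG ⇒ Z = (1/6, 1/6)
2·[QZG] = 1/6, 2·[WZQ] = -2/3
[QZG]:[WZQ] = 1/6:-2/3 = -1/4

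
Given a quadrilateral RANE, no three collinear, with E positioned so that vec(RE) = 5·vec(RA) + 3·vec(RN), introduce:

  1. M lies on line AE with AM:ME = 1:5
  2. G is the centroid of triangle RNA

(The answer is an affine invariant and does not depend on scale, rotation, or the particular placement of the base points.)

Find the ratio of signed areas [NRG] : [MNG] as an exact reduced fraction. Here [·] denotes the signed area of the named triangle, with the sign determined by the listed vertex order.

[NRG]:[MNG] = 6/17

Assign R = (0, 0), A = (1, 0), N = (0, 1), E = (5, 3) — the answer is frame-independent, so this choice is without loss of generality.
1. M lies on line AE with AM:ME = 1:5 ⇒ M = (5/3, 1/2)
2. G is the centroid of triangle RNA ⇒ G = (1/3, 1/3)
2·[NRG] = 1/3, 2·[MNG] = 17/18
[NRG]:[MNG] = 1/3:17/18 = 6/17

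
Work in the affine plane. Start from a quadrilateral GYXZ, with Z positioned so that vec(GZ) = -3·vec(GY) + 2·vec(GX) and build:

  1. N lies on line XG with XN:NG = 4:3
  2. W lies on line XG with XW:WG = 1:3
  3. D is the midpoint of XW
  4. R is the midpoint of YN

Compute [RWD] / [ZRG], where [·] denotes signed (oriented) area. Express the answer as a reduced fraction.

[RWD]:[ZRG] = 7/184

Work in coordinates with G = (0, 0), Y = (1, 0), X = (0, 1), Z = (-3, 2).
1. N lies on line XG with XN:NG = 4:3 ⇒ N = (0, 3/7)
2. W lies on line XG with XW:WG = 1:3 ⇒ W = (0, 3/4)
3. D is the midpoint of XW ⇒ D = (0, 7/8)
4. R is the midpoint of YN ⇒ R = (1/2, 3/14)
2·[RWD] = -1/16, 2·[ZRG] = -23/14
[RWD]:[ZRG] = -1/16:-23/14 = 7/184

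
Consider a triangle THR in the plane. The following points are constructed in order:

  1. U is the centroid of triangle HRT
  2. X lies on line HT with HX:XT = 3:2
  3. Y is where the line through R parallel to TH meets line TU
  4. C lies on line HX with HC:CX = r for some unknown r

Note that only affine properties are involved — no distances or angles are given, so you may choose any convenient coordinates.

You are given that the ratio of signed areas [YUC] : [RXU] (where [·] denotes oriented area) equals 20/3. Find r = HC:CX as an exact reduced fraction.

r = 5/4

Assign T = (0, 0), H = (1, 0), R = (0, 1) — the answer is frame-independent, so this choice is without loss of generality.
1. U is the centroid of triangle HRT ⇒ U = (1/3, 1/3)
2. X lies on line HT with HX:XT = 3:2 ⇒ X = (2/5, 0)
3. Y is where the line through R parallel to TH meets line TU ⇒ Y = (1, 1)
4. With HC:CX = r, write λ = r/(r+1) so C = H + λ·(X−H); C is affine-linear in λ
Every point depending on C is an affine combination of C and λ-independent points, so each such coordinate is linear in λ; the λ² term in each signed area is a multiple of (X−H)×(X−H) = 0, so 2·[YUC] and 2·[RXU] are each linear in λ. Evaluating at λ=0 and λ=1:
  2·[YUC] = -2/5·λ + 2/3,   2·[RXU] = 1/15
So [YUC]:[RXU] = (-2/5·λ + 2/3) / (1/15). Setting this equal to 20/3:
  -2/5·λ + 2/3 = 20/3·(1/15)  ⇒  λ = 5/9
Then r = λ/(1−λ) = (5/9)/(4/9) = 5/4. Check: with r = 5/4, C = (2/3, 0) and [YUC]:[RXU] = 20/3 as required.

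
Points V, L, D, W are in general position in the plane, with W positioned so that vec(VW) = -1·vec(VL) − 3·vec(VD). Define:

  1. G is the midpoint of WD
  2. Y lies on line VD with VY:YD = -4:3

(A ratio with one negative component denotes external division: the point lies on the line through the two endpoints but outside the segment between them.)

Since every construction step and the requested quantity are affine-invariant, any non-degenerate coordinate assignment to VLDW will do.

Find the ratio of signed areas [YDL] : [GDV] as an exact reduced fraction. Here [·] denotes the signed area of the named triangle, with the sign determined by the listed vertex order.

[YDL]:[GDV] = -6

Choose coordinates V = (0, 0), L = (1, 0), D = (0, 1), W = (-1, -3).
1. G is the midpoint of WD ⇒ G = (-1/2, -1)
2. Y lies on line VD with VY:YD = -4:3 ⇒ Y = (0, 4)
2·[YDL] = 3, 2·[GDV] = -1/2
[YDL]:[GDV] = 3:-1/2 = -6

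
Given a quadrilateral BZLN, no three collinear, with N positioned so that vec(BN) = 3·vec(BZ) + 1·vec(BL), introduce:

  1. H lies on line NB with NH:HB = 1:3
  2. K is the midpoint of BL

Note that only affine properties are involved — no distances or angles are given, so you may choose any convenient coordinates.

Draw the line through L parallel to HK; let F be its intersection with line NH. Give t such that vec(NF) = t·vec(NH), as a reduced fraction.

t = -2

Assign B = (0, 0), Z = (1, 0), L = (0, 1), N = (3, 1) — the answer is frame-independent, so this choice is without loss of generality.
1. H lies on line NB with NH:HB = 1:3 ⇒ H = (9/4, 3/4)
2. K is the midpoint of BL ⇒ K = (0, 1/2)
through L parallel to HK: direction (-9/4, -1/4); meets NH at F = (9/2, 3/2)
F = N + t·(H−N) with t = -2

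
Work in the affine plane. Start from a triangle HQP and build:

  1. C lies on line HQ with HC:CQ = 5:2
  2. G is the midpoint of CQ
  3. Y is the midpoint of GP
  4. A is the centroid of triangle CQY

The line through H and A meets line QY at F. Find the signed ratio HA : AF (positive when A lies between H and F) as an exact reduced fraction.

Set H = (0, 0), Q = (1, 0), P = (0, 1); any affine frame gives the same invariant.
1. C lies on line HQ with HC:CQ = 5:2 ⇒ C = (5/7, 0)
2. G is the midpoint of CQ ⇒ G = (6/7, 0)
3. Y is the midpoint of GP ⇒ Y = (3/7, 1/2)
4. A is the centroid of triangle CQY ⇒ A = (5/7, 1/6)
line HA meets QY at F = (15/19, 7/38)
A = H + t·(F−H) with t = 19/21, so HA:AF = 19/21:2/21

HA:AF = 19/2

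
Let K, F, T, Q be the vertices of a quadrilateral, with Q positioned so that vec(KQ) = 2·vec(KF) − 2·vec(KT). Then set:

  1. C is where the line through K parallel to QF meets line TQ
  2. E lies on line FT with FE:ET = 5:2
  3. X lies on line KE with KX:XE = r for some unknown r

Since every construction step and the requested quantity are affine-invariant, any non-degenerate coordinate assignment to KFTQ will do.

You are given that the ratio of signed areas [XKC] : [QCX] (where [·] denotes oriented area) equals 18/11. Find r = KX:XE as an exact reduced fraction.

Assign K = (0, 0), F = (1, 0), T = (0, 1), Q = (2, -2) — the answer is frame-independent, so this choice is without loss of generality.
1. C is where the line through K parallel to QF meets line TQ ⇒ C = (-2, 4)
2. E lies on line FT with FE:ET = 5:2 ⇒ E = (2/7, 5/7)
3. With KX:XE = r, write λ = r/(r+1) so X = K + λ·(E−K); X is affine-linear in λ
Every point depending on X is an affine combination of X and λ-independent points, so each such coordinate is linear in λ; the λ² term in each signed area is a multiple of (E−K)×(E−K) = 0, so 2·[XKC] and 2·[QCX] are each linear in λ. Evaluating at λ=0 and λ=1:
  2·[XKC] = -18/7·λ,   2·[QCX] = -32/7·λ + 4
So [XKC]:[QCX] = (-18/7·λ) / (-32/7·λ + 4). Setting this equal to 18/11:
  -18/7·λ = 18/11·(-32/7·λ + 4)  ⇒  λ = 4/3
Then r = λ/(1−λ) = (4/3)/(-1/3) = -4. Check: with r = -4, X = (8/21, 20/21) and [XKC]:[QCX] = 18/11 as required.

r = -4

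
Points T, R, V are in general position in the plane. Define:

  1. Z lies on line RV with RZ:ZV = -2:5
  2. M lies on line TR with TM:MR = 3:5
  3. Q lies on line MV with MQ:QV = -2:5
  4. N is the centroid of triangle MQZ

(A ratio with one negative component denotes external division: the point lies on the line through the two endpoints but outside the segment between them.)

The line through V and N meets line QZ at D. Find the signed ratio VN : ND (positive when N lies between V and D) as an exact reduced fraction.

Work in coordinates with T = (0, 0), R = (1, 0), V = (0, 1).
1. Z lies on line RV with RZ:ZV = -2:5 ⇒ Z = (5/3, -2/3)
2. M lies on line TR with TM:MR = 3:5 ⇒ M = (3/8, 0)
3. Q lies on line MV with MQ:QV = -2:5 ⇒ Q = (5/8, -2/3)
4. N is the centroid of triangle MQZ ⇒ N = (8/9, -4/9)
line VN meets QZ at D = (40/39, -2/3)
N = V + t·(D−V) with t = 13/15, so VN:ND = 13/15:2/15

VN:ND = 13/2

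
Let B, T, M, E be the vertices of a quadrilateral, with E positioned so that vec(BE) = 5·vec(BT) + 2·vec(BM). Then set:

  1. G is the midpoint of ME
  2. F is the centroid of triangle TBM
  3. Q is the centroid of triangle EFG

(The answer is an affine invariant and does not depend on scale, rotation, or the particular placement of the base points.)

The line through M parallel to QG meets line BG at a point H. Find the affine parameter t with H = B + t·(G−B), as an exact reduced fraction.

t = 2/13

Choose coordinates B = (0, 0), T = (1, 0), M = (0, 1), E = (5, 2).
1. G is the midpoint of ME ⇒ G = (5/2, 3/2)
2. F is the centroid of triangle TBM ⇒ F = (1/3, 1/3)
3. Q is the centroid of triangle EFG ⇒ Q = (47/18, 23/18)
through M parallel to QG: direction (-1/9, 2/9); meets BG at H = (5/13, 3/13)
H = B + t·(G−B) with t = 2/13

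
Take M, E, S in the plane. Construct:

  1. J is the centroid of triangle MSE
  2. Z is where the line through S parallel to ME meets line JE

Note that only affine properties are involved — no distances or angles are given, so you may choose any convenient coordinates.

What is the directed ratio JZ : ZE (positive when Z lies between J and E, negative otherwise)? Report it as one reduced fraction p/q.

JZ:ZE = -2/3

Choose coordinates M = (0, 0), E = (1, 0), S = (0, 1).
1. J is the centroid of triangle MSE ⇒ J = (1/3, 1/3)
2. Z is where the line through S parallel to ME meets line JE ⇒ Z = (-1, 1)
Z = J + t·(E−J) with t = -2, so JZ:ZE = t:(1−t) = -2:3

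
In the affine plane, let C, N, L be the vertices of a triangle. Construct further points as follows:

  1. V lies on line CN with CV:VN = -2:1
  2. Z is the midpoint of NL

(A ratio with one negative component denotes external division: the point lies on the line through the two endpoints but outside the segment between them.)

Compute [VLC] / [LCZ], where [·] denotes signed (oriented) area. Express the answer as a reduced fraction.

[VLC]:[LCZ] = 4

Assign C = (0, 0), N = (1, 0), L = (0, 1) — the answer is frame-independent, so this choice is without loss of generality.
1. V lies on line CN with CV:VN = -2:1 ⇒ V = (2, 0)
2. Z is the midpoint of NL ⇒ Z = (1/2, 1/2)
2·[VLC] = 2, 2·[LCZ] = 1/2
[VLC]:[LCZ] = 2:1/2 = 4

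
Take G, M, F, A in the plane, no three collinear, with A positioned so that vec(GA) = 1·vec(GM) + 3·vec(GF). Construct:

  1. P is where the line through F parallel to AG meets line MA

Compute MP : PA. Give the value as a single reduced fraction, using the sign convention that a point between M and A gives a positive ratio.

MP:PA = -4

Assign G = (0, 0), M = (1, 0), F = (0, 1), A = (1, 3) — the answer is frame-independent, so this choice is without loss of generality.
1. P is where the line through F parallel to AG meets line MA ⇒ P = (1, 4)
P = M + t·(A−M) with t = 4/3, so MP:PA = t:(1−t) = 4/3:-1/3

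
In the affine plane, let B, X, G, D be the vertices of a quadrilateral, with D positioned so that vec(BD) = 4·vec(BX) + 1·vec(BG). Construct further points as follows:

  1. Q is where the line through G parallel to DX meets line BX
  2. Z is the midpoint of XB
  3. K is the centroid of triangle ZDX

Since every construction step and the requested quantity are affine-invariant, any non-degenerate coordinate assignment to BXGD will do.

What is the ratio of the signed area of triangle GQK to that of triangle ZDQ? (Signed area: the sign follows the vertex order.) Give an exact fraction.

Assign B = (0, 0), X = (1, 0), G = (0, 1), D = (4, 1) — the answer is frame-independent, so this choice is without loss of generality.
1. Q is where the line through G parallel to DX meets line BX ⇒ Q = (-3, 0)
2. Z is the midpoint of XB ⇒ Z = (1/2, 0)
3. K is the centroid of triangle ZDX ⇒ K = (11/6, 1/3)
2·[GQK] = 23/6, 2·[ZDQ] = 7/2
[GQK]:[ZDQ] = 23/6:7/2 = 23/21

[GQK]:[ZDQ] = 23/21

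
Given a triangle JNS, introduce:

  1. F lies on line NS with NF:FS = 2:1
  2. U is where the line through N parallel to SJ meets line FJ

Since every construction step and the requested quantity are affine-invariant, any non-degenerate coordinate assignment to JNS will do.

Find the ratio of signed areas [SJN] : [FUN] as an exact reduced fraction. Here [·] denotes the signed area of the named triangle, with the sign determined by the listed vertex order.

[SJN]:[FUN] = -3/4

Work in coordinates with J = (0, 0), N = (1, 0), S = (0, 1).
1. F lies on line NS with NF:FS = 2:1 ⇒ F = (1/3, 2/3)
2. U is where the line through N parallel to SJ meets line FJ ⇒ U = (1, 2)
2·[SJN] = 1, 2·[FUN] = -4/3
[SJN]:[FUN] = 1:-4/3 = -3/4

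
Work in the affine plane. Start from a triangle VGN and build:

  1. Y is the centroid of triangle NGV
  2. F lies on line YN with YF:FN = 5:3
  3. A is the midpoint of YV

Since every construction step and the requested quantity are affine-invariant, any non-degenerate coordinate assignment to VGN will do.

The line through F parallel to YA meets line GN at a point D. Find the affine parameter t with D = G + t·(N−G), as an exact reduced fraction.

t = 13/16

Assign V = (0, 0), G = (1, 0), N = (0, 1) — the answer is frame-independent, so this choice is without loss of generality.
1. Y is the centroid of triangle NGV ⇒ Y = (1/3, 1/3)
2. F lies on line YN with YF:FN = 5:3 ⇒ F = (1/8, 3/4)
3. A is the midpoint of YV ⇒ A = (1/6, 1/6)
through F parallel to YA: direction (-1/6, -1/6); meets GN at D = (3/16, 13/16)
D = G + t·(N−G) with t = 13/16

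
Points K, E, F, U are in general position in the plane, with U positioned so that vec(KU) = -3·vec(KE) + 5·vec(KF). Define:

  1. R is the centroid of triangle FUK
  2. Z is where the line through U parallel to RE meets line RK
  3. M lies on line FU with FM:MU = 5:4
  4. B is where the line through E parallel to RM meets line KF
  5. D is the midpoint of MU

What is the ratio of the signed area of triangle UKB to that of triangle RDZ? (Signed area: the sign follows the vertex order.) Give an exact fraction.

Assign K = (0, 0), E = (1, 0), F = (0, 1), U = (-3, 5) — the answer is frame-independent, so this choice is without loss of generality.
1. R is the centroid of triangle FUK ⇒ R = (-1, 2)
2. Z is where the line through U parallel to RE meets line RK ⇒ Z = (-2, 4)
3. M lies on line FU with FM:MU = 5:4 ⇒ M = (-5/3, 29/9)
4. B is where the line through E parallel to RM meets line KF ⇒ B = (0, 11/6)
5. D is the midpoint of MU ⇒ D = (-7/3, 37/9)
2·[UKB] = 11/2, 2·[RDZ] = -5/9
[UKB]:[RDZ] = 11/2:-5/9 = -99/10

[UKB]:[RDZ] = -99/10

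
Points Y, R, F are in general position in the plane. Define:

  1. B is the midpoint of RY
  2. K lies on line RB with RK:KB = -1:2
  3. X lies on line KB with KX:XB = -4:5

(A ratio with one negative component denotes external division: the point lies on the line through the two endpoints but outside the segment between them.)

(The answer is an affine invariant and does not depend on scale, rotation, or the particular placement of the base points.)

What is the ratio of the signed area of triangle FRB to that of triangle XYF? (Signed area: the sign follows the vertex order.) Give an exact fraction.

Assign Y = (0, 0), R = (1, 0), F = (0, 1) — the answer is frame-independent, so this choice is without loss of generality.
1. B is the midpoint of RY ⇒ B = (1/2, 0)
2. K lies on line RB with RK:KB = -1:2 ⇒ K = (3/2, 0)
3. X lies on line KB with KX:XB = -4:5 ⇒ X = (11/2, 0)
2·[FRB] = -1/2, 2·[XYF] = -11/2
[FRB]:[XYF] = -1/2:-11/2 = 1/11

[FRB]:[XYF] = 1/11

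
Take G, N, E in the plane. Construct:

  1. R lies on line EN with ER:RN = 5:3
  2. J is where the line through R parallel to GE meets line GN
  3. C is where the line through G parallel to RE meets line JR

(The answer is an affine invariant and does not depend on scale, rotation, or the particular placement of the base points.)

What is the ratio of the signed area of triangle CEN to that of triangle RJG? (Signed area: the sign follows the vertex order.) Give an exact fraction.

[CEN]:[RJG] = 64/15

Choose coordinates G = (0, 0), N = (1, 0), E = (0, 1).
1. R lies on line EN with ER:RN = 5:3 ⇒ R = (5/8, 3/8)
2. J is where the line through R parallel to GE meets line GN ⇒ J = (5/8, 0)
3. C is where the line through G parallel to RE meets line JR ⇒ C = (5/8, -5/8)
2·[CEN] = -1, 2·[RJG] = -15/64
[CEN]:[RJG] = -1:-15/64 = 64/15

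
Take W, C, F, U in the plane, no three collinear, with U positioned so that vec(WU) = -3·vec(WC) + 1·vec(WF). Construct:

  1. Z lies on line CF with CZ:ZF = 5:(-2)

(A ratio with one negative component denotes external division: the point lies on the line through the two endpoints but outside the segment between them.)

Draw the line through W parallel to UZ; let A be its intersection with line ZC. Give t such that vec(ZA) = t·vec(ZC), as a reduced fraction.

t = 13/15

Set W = (0, 0), C = (1, 0), F = (0, 1), U = (-3, 1); any affine frame gives the same invariant.
1. Z lies on line CF with CZ:ZF = 5:(-2) ⇒ Z = (-2/3, 5/3)
through W parallel to UZ: direction (7/3, 2/3); meets ZC at A = (7/9, 2/9)
A = Z + t·(C−Z) with t = 13/15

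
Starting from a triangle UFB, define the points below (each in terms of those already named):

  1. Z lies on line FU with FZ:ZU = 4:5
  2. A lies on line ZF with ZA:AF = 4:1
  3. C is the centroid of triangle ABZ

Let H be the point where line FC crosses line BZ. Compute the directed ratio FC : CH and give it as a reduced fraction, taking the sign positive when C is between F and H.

FC:CH = 11/4

Set U = (0, 0), F = (1, 0), B = (0, 1); any affine frame gives the same invariant.
1. Z lies on line FU with FZ:ZU = 4:5 ⇒ Z = (5/9, 0)
2. A lies on line ZF with ZA:AF = 4:1 ⇒ A = (41/45, 0)
3. C is the centroid of triangle ABZ ⇒ C = (22/45, 1/3)
line FC meets BZ at H = (10/33, 5/11)
C = F + t·(H−F) with t = 11/15, so FC:CH = 11/15:4/15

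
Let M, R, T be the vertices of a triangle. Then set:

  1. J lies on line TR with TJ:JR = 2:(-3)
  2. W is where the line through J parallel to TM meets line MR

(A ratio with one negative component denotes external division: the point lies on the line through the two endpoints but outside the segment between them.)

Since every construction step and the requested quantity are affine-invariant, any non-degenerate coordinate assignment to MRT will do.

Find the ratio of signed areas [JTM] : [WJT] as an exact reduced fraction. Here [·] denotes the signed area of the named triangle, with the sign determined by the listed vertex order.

Work in coordinates with M = (0, 0), R = (1, 0), T = (0, 1).
1. J lies on line TR with TJ:JR = 2:(-3) ⇒ J = (-2, 3)
2. W is where the line through J parallel to TM meets line MR ⇒ W = (-2, 0)
2·[JTM] = -2, 2·[WJT] = -6
[JTM]:[WJT] = -2:-6 = 1/3

[JTM]:[WJT] = 1/3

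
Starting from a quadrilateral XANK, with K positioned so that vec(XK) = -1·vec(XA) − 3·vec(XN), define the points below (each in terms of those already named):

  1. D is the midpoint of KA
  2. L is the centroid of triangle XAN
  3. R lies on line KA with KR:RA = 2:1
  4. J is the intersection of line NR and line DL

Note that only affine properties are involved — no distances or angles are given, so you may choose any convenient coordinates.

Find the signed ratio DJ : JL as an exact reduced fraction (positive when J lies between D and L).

DJ:JL = 15/8

Work in coordinates with X = (0, 0), A = (1, 0), N = (0, 1), K = (-1, -3).
1. D is the midpoint of KA ⇒ D = (0, -3/2)
2. L is the centroid of triangle XAN ⇒ L = (1/3, 1/3)
3. R lies on line KA with KR:RA = 2:1 ⇒ R = (1/3, -1)
4. J is the intersection of line NR and line DL ⇒ J = (5/23, -7/23)
J = D + t·(L−D) with t = 15/23, so DJ:JL = t:(1−t) = 15/23:8/23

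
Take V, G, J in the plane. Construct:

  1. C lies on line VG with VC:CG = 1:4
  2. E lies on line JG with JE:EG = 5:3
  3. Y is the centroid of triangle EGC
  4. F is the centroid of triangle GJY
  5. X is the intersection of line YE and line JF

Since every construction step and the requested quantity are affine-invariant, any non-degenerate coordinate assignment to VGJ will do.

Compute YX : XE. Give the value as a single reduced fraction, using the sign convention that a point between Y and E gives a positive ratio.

YX:XE = 8/5

Set V = (0, 0), G = (1, 0), J = (0, 1); any affine frame gives the same invariant.
1. C lies on line VG with VC:CG = 1:4 ⇒ C = (1/5, 0)
2. E lies on line JG with JE:EG = 5:3 ⇒ E = (5/8, 3/8)
3. Y is the centroid of triangle EGC ⇒ Y = (73/120, 1/8)
4. F is the centroid of triangle GJY ⇒ F = (193/360, 3/8)
5. X is the intersection of line YE and line JF ⇒ X = (193/312, 29/104)
X = Y + t·(E−Y) with t = 8/13, so YX:XE = t:(1−t) = 8/13:5/13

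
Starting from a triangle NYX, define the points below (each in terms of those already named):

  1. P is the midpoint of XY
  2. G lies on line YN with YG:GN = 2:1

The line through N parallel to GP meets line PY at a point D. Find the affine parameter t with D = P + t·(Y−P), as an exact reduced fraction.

Assign N = (0, 0), Y = (1, 0), X = (0, 1) — the answer is frame-independent, so this choice is without loss of generality.
1. P is the midpoint of XY ⇒ P = (1/2, 1/2)
2. G lies on line YN with YG:GN = 2:1 ⇒ G = (1/3, 0)
through N parallel to GP: direction (1/6, 1/2); meets PY at D = (1/4, 3/4)
D = P + t·(Y−P) with t = -1/2

t = -1/2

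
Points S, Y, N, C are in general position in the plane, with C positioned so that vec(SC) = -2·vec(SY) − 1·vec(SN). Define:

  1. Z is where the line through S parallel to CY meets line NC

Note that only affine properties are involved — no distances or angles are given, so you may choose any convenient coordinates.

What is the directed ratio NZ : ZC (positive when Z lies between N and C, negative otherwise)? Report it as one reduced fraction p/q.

Set S = (0, 0), Y = (1, 0), N = (0, 1), C = (-2, -1); any affine frame gives the same invariant.
1. Z is where the line through S parallel to CY meets line NC ⇒ Z = (-3/2, -1/2)
Z = N + t·(C−N) with t = 3/4, so NZ:ZC = t:(1−t) = 3/4:1/4

NZ:ZC = 3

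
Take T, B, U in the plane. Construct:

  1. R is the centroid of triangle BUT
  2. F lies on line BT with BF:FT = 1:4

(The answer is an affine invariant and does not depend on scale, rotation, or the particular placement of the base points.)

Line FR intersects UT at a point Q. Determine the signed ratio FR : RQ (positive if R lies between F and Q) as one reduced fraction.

Work in coordinates with T = (0, 0), B = (1, 0), U = (0, 1).
1. R is the centroid of triangle BUT ⇒ R = (1/3, 1/3)
2. F lies on line BT with BF:FT = 1:4 ⇒ F = (4/5, 0)
line FR meets UT at Q = (0, 4/7)
R = F + t·(Q−F) with t = 7/12, so FR:RQ = 7/12:5/12

FR:RQ = 7/5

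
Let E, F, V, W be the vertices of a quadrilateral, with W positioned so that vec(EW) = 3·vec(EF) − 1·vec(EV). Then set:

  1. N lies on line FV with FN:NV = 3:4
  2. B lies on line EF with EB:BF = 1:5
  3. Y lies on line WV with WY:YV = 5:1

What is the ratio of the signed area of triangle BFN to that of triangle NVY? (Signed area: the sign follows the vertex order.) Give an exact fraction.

Work in coordinates with E = (0, 0), F = (1, 0), V = (0, 1), W = (3, -1).
1. N lies on line FV with FN:NV = 3:4 ⇒ N = (4/7, 3/7)
2. B lies on line EF with EB:BF = 1:5 ⇒ B = (1/6, 0)
3. Y lies on line WV with WY:YV = 5:1 ⇒ Y = (1/2, 2/3)
2·[BFN] = 5/14, 2·[NVY] = -2/21
[BFN]:[NVY] = 5/14:-2/21 = -15/4

[BFN]:[NVY] = -15/4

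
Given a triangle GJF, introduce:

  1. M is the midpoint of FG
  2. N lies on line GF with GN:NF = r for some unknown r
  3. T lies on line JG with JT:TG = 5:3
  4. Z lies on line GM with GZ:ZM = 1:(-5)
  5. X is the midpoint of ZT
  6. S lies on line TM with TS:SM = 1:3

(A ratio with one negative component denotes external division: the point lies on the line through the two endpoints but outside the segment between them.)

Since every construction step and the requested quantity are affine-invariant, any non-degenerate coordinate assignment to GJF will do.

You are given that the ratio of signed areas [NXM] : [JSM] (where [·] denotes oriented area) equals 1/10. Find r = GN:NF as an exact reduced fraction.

Choose coordinates G = (0, 0), J = (1, 0), F = (0, 1).
1. M is the midpoint of FG ⇒ M = (0, 1/2)
2. With GN:NF = r, write λ = r/(r+1) so N = G + λ·(F−G); N is affine-linear in λ
3. T lies on line JG with JT:TG = 5:3 ⇒ T = (3/8, 0)
4. Z lies on line GM with GZ:ZM = 1:(-5) ⇒ Z = (0, -1/8)
5. X is the midpoint of ZT ⇒ X = (3/16, -1/16)
6. S lies on line TM with TS:SM = 1:3 ⇒ S = (9/32, 1/8)
Every point depending on N is an affine combination of N and λ-independent points, so each such coordinate is linear in λ; the λ² term in each signed area is a multiple of (F−G)×(F−G) = 0, so 2·[NXM] and 2·[JSM] are each linear in λ. Evaluating at λ=0 and λ=1:
  2·[NXM] = -3/16·λ + 3/32,   2·[JSM] = -15/64
So [NXM]:[JSM] = (-3/16·λ + 3/32) / (-15/64). Setting this equal to 1/10:
  -3/16·λ + 3/32 = 1/10·(-15/64)  ⇒  λ = 5/8
Then r = λ/(1−λ) = (5/8)/(3/8) = 5/3. Check: with r = 5/3, N = (0, 5/8) and [NXM]:[JSM] = 1/10 as required.

r = 5/3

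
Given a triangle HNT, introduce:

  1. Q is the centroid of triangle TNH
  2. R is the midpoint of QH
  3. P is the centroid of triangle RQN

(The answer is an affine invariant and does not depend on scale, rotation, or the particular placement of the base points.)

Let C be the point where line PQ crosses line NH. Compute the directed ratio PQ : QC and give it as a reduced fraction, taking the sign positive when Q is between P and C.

PQ:QC = -1/2

Choose coordinates H = (0, 0), N = (1, 0), T = (0, 1).
1. Q is the centroid of triangle TNH ⇒ Q = (1/3, 1/3)
2. R is the midpoint of QH ⇒ R = (1/6, 1/6)
3. P is the centroid of triangle RQN ⇒ P = (1/2, 1/6)
line PQ meets NH at C = (2/3, 0)
Q = P + t·(C−P) with t = -1, so PQ:QC = -1:2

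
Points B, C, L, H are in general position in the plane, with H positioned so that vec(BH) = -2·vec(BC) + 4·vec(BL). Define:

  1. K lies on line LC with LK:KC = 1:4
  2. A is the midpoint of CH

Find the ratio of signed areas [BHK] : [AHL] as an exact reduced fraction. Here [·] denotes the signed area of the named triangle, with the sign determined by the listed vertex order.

Work in coordinates with B = (0, 0), C = (1, 0), L = (0, 1), H = (-2, 4).
1. K lies on line LC with LK:KC = 1:4 ⇒ K = (1/5, 4/5)
2. A is the midpoint of CH ⇒ A = (-1/2, 2)
2·[BHK] = -12/5, 2·[AHL] = 1/2
[BHK]:[AHL] = -12/5:1/2 = -24/5

[BHK]:[AHL] = -24/5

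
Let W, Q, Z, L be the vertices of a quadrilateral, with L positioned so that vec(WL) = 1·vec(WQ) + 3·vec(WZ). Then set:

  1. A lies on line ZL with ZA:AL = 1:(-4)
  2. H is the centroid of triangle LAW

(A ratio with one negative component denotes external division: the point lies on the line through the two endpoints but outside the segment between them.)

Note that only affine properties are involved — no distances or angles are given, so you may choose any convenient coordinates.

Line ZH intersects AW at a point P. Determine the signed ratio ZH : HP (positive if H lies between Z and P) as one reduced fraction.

ZH:HP = -1/4

Set W = (0, 0), Q = (1, 0), Z = (0, 1), L = (1, 3); any affine frame gives the same invariant.
1. A lies on line ZL with ZA:AL = 1:(-4) ⇒ A = (-1/3, 1/3)
2. H is the centroid of triangle LAW ⇒ H = (2/9, 10/9)
line ZH meets AW at P = (-2/3, 2/3)
H = Z + t·(P−Z) with t = -1/3, so ZH:HP = -1/3:4/3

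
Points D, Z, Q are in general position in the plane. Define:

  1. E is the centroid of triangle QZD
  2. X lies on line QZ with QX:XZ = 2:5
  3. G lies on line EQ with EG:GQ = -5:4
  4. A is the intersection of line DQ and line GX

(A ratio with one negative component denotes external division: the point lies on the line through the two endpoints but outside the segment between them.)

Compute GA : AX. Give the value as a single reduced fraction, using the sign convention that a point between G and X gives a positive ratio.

Work in coordinates with D = (0, 0), Z = (1, 0), Q = (0, 1).
1. E is the centroid of triangle QZD ⇒ E = (1/3, 1/3)
2. X lies on line QZ with QX:XZ = 2:5 ⇒ X = (2/7, 5/7)
3. G lies on line EQ with EG:GQ = -5:4 ⇒ G = (-4/3, 11/3)
4. A is the intersection of line DQ and line GX ⇒ A = (0, 21/17)
A = G + t·(X−G) with t = 14/17, so GA:AX = t:(1−t) = 14/17:3/17

GA:AX = 14/3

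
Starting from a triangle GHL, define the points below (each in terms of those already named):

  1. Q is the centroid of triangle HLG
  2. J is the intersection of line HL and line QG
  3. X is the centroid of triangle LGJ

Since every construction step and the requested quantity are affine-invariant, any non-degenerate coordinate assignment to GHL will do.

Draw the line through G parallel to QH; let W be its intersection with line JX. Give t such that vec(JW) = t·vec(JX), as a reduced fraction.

Set G = (0, 0), H = (1, 0), L = (0, 1); any affine frame gives the same invariant.
1. Q is the centroid of triangle HLG ⇒ Q = (1/3, 1/3)
2. J is the intersection of line HL and line QG ⇒ J = (1/2, 1/2)
3. X is the centroid of triangle LGJ ⇒ X = (1/6, 1/2)
through G parallel to QH: direction (2/3, -1/3); meets JX at W = (-1, 1/2)
W = J + t·(X−J) with t = 9/2

t = 9/2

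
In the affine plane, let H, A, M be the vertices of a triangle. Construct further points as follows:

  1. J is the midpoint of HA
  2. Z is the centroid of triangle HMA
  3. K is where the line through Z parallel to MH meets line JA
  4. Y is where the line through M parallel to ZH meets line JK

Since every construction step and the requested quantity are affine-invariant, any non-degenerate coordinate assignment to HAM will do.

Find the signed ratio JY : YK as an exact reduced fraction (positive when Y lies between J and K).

JY:YK = -9/8

Work in coordinates with H = (0, 0), A = (1, 0), M = (0, 1).
1. J is the midpoint of HA ⇒ J = (1/2, 0)
2. Z is the centroid of triangle HMA ⇒ Z = (1/3, 1/3)
3. K is where the line through Z parallel to MH meets line JA ⇒ K = (1/3, 0)
4. Y is where the line through M parallel to ZH meets line JK ⇒ Y = (-1, 0)
Y = J + t·(K−J) with t = 9, so JY:YK = t:(1−t) = 9:-8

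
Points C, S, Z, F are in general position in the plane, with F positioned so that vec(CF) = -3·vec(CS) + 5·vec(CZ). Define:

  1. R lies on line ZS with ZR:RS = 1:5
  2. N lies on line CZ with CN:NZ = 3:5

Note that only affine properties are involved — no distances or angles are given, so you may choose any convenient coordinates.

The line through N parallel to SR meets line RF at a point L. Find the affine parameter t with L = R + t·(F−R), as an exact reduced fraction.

Choose coordinates C = (0, 0), S = (1, 0), Z = (0, 1), F = (-3, 5).
1. R lies on line ZS with ZR:RS = 1:5 ⇒ R = (1/6, 5/6)
2. N lies on line CZ with CN:NZ = 3:5 ⇒ N = (0, 3/8)
through N parallel to SR: direction (-5/6, 5/6); meets RF at L = (103/48, -85/48)
L = R + t·(F−R) with t = -5/8

t = -5/8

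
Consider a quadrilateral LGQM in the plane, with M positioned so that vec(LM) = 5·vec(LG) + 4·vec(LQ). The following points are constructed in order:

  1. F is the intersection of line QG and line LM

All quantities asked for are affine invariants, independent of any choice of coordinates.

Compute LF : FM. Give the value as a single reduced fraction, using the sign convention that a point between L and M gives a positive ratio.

Set L = (0, 0), G = (1, 0), Q = (0, 1), M = (5, 4); any affine frame gives the same invariant.
1. F is the intersection of line QG and line LM ⇒ F = (5/9, 4/9)
F = L + t·(M−L) with t = 1/9, so LF:FM = t:(1−t) = 1/9:8/9

LF:FM = 1/8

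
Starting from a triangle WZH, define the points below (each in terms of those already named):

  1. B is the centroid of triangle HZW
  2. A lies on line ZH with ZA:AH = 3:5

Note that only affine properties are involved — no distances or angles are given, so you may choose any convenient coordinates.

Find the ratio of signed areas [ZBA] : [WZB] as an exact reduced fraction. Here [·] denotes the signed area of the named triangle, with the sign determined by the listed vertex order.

[ZBA]:[WZB] = -3/8

Assign W = (0, 0), Z = (1, 0), H = (0, 1) — the answer is frame-independent, so this choice is without loss of generality.
1. B is the centroid of triangle HZW ⇒ B = (1/3, 1/3)
2. A lies on line ZH with ZA:AH = 3:5 ⇒ A = (5/8, 3/8)
2·[ZBA] = -1/8, 2·[WZB] = 1/3
[ZBA]:[WZB] = -1/8:1/3 = -3/8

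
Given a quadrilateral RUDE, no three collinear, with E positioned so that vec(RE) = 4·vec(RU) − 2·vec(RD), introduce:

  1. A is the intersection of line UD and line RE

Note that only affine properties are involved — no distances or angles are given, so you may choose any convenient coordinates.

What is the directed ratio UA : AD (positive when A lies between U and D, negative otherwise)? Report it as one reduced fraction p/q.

Choose coordinates R = (0, 0), U = (1, 0), D = (0, 1), E = (4, -2).
1. A is the intersection of line UD and line RE ⇒ A = (2, -1)
A = U + t·(D−U) with t = -1, so UA:AD = t:(1−t) = -1:2

UA:AD = -1/2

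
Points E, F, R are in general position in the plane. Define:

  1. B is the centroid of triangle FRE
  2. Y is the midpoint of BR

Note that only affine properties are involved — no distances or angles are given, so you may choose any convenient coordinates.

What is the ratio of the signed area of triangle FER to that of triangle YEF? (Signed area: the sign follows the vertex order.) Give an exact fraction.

Choose coordinates E = (0, 0), F = (1, 0), R = (0, 1).
1. B is the centroid of triangle FRE ⇒ B = (1/3, 1/3)
2. Y is the midpoint of BR ⇒ Y = (1/6, 2/3)
2·[FER] = -1, 2·[YEF] = 2/3
[FER]:[YEF] = -1:2/3 = -3/2

[FER]:[YEF] = -3/2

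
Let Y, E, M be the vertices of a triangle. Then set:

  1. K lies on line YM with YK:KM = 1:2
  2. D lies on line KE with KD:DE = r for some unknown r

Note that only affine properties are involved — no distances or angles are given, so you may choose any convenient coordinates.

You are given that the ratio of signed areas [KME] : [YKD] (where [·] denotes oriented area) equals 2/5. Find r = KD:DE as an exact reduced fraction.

r = -5/4

Choose coordinates Y = (0, 0), E = (1, 0), M = (0, 1).
1. K lies on line YM with YK:KM = 1:2 ⇒ K = (0, 1/3)
2. With KD:DE = r, write λ = r/(r+1) so D = K + λ·(E−K); D is affine-linear in λ
Every point depending on D is an affine combination of D and λ-independent points, so each such coordinate is linear in λ; the λ² term in each signed area is a multiple of (E−K)×(E−K) = 0, so 2·[KME] and 2·[YKD] are each linear in λ. Evaluating at λ=0 and λ=1:
  2·[KME] = -2/3,   2·[YKD] = -1/3·λ
So [KME]:[YKD] = (-2/3) / (-1/3·λ). Setting this equal to 2/5:
  -2/3 = 2/5·(-1/3·λ)  ⇒  λ = 5
Then r = λ/(1−λ) = (5)/(-4) = -5/4. Check: with r = -5/4, D = (5, -4/3) and [KME]:[YKD] = 2/5 as required.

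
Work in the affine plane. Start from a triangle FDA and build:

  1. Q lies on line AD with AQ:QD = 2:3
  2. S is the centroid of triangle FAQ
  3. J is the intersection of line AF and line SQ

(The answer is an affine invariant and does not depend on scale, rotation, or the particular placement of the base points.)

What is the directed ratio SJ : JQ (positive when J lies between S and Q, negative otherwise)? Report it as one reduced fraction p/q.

Set F = (0, 0), D = (1, 0), A = (0, 1); any affine frame gives the same invariant.
1. Q lies on line AD with AQ:QD = 2:3 ⇒ Q = (2/5, 3/5)
2. S is the centroid of triangle FAQ ⇒ S = (2/15, 8/15)
3. J is the intersection of line AF and line SQ ⇒ J = (0, 1/2)
J = S + t·(Q−S) with t = -1/2, so SJ:JQ = t:(1−t) = -1/2:3/2

SJ:JQ = -1/3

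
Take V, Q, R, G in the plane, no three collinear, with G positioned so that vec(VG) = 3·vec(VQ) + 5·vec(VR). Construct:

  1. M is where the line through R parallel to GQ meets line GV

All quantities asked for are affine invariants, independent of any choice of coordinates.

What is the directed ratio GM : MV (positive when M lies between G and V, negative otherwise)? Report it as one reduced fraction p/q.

GM:MV = -7/2

Choose coordinates V = (0, 0), Q = (1, 0), R = (0, 1), G = (3, 5).
1. M is where the line through R parallel to GQ meets line GV ⇒ M = (-6/5, -2)
M = G + t·(V−G) with t = 7/5, so GM:MV = t:(1−t) = 7/5:-2/5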